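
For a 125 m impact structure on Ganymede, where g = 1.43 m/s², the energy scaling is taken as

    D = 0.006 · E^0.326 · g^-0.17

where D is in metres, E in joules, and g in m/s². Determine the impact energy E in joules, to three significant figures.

Rearranging: E = [D / (0.006 · g^-0.17)]^(1/0.326).
g^-0.17 = 1.43^-0.17 = 0.9410
D / (0.006 × 0.9410) = 125 / (5.646 × 10^-3) = 2.214 × 10^4
E = (2.214 × 10^4)^3.0675 = 2.132 × 10^13 J

E ≈ 2.13 × 10^13 J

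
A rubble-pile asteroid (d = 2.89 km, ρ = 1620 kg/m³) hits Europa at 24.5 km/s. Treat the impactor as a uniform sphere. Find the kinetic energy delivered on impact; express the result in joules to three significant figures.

d = 2890 m; v = 24500 m/s.
Mass m = (π/6) ρ d³ = (π/6) × 1620 × (2890)³ = 2.047 × 10^13 kg
E = ½ m v² = 0.5 × 2.047 × 10^13 × (24500)² = 6.144 × 10^21 J

E ≈ 6.14 × 10^21 J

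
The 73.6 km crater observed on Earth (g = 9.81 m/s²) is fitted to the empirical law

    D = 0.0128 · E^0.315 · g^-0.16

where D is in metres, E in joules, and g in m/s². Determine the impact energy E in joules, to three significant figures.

E ≈ 9.18 × 10^21 J

Rearranging: E = [D / (0.0128 · g^-0.16)]^(1/0.315).
D = 73600 m.
g^-0.16 = 9.81^-0.16 = 0.6940
D / (0.0128 × 0.6940) = 73600 / (8.883 × 10^-3) = 8.285 × 10^6
E = (8.285 × 10^6)^3.1746 = 9.179 × 10^21 J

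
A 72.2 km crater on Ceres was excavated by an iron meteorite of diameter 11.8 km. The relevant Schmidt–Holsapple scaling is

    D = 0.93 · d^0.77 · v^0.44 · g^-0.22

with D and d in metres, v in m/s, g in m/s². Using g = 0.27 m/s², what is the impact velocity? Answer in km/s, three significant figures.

v ≈ 5.05 km/s

Rearranging for v: v = [D / (0.93 · 11800^0.77 · 0.27^-0.22)]^(1/0.44).
D = 72200 m.
11800^0.77 = 1366
0.27^-0.22 = 1.334
Denominator = 0.93 × 1366 × 1.334 = 1695
D / 1695 = 72200 / 1695 = 42.60
v = 42.60^(1/0.44) = 42.60^2.2727 = 5048 m/s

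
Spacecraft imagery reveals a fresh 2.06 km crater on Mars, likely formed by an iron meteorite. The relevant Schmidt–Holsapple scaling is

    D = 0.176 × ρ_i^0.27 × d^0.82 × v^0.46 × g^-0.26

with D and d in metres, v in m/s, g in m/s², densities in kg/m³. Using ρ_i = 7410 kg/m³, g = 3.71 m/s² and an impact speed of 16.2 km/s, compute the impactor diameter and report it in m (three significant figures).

d ≈ 32.1 m

Rearranging for d: d = [D / (0.176 · 7410^0.27 · 16200^0.46 · 3.71^-0.26)]^(1/0.82).
D = 2060 m.
7410^0.27 = 11.09
16200^0.46 = 86.37
3.71^-0.26 = 0.7112
Denominator = 0.176 × 11.09 × 86.37 × 0.7112 = 119.9
D / 119.9 = 2060 / 119.9 = 17.18
d = 17.18^(1/0.82) = 17.18^1.2195 = 32.07 m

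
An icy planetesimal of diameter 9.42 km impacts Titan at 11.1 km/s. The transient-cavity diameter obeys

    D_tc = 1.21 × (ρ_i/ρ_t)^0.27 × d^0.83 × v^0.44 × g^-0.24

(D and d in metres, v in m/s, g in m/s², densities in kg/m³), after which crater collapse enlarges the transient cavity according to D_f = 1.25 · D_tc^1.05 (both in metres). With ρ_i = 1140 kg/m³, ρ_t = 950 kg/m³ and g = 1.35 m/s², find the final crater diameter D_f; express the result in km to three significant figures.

D_f ≈ 320 km

In SI: d = 9420 m, v = 11100 m/s.
(ρ_i/ρ_t)^0.27 = (1140/950)^0.27 = 1.050
d^0.83 = 9420^0.83 = 1988
v^0.44 = 11100^0.44 = 60.25
g^-0.24 = 1.35^-0.24 = 0.9305
D_tc = 1.21 × 1.050 × 1988 × 60.25 × 0.9305 = 1.416 × 10^5 m
D_f = 1.25 × (1.416 × 10^5)^1.05 = 3.203 × 10^5 m
     = 320.3 km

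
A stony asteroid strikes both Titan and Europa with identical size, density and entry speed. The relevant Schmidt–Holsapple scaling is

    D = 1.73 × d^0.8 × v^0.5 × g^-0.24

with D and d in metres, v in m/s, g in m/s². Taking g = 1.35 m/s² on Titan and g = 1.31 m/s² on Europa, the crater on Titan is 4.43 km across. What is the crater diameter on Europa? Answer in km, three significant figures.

All impactor-dependent factors cancel in the ratio, leaving D_Europa/D_Titan = (g_Europa/g_Titan)^-0.24.
(1.31/1.35)^-0.24 = 0.9704^-0.24 = 1.007
D_Europa = 1.007 × 4.43 km = 4.46 km

D ≈ 4.46 km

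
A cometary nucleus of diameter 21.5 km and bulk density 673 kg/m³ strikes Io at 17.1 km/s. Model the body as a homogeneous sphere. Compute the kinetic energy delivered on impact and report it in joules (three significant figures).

E ≈ 5.12 × 10^23 J

d = 21500 m; v = 17100 m/s.
Mass m = (π/6) ρ d³ = (π/6) × 673 × (21500)³ = 3.502 × 10^15 kg
E = ½ m v² = 0.5 × 3.502 × 10^15 × (17100)² = 5.120 × 10^23 J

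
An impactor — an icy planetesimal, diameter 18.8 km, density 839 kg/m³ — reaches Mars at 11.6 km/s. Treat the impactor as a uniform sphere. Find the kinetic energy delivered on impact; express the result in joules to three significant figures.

d = 18800 m; v = 11600 m/s.
Mass m = (π/6) ρ d³ = (π/6) × 839 × (18800)³ = 2.919 × 10^15 kg
E = ½ m v² = 0.5 × 2.919 × 10^15 × (11600)² = 1.964 × 10^23 J

E ≈ 1.96 × 10^23 J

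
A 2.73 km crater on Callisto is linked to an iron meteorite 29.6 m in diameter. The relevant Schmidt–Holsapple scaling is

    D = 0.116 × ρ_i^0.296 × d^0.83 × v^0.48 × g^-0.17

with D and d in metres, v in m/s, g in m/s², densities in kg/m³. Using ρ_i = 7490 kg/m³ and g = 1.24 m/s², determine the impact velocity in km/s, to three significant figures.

Rearranging for v: v = [D / (0.116 · 7490^0.296 · 29.6^0.83 · 1.24^-0.17)]^(1/0.48).
D = 2730 m.
7490^0.296 = 14.02
29.6^0.83 = 16.64
1.24^-0.17 = 0.9641
Denominator = 0.116 × 14.02 × 16.64 × 0.9641 = 26.09
D / 26.09 = 2730 / 26.09 = 104.6
v = 104.6^(1/0.48) = 104.6^2.0833 = 16117 m/s

v ≈ 16.1 km/s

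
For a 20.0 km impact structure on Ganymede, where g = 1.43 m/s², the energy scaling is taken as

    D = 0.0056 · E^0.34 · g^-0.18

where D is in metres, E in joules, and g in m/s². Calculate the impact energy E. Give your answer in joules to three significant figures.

E ≈ 2.27 × 10^19 J

Rearranging: E = [D / (0.0056 · g^-0.18)]^(1/0.34).
D = 20000 m.
g^-0.18 = 1.43^-0.18 = 0.9376
D / (0.0056 × 0.9376) = 20000 / (5.251 × 10^-3) = 3.809 × 10^6
E = (3.809 × 10^6)^2.9412 = 2.267 × 10^19 J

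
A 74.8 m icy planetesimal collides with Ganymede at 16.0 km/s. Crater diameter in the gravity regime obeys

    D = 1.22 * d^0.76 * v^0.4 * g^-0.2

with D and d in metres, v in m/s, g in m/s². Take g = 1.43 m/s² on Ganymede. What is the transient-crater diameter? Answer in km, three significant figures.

D ≈ 1.45 km

In SI units: v = 16000 m/s.
d^0.76 = 74.8^0.76 = 26.56
v^0.4 = 16000^0.4 = 48.04
g^-0.2 = 1.43^-0.2 = 0.9310
D = 1.22 × 26.56 × 48.04 × 0.9310 = 1449 m
   = 1.449 km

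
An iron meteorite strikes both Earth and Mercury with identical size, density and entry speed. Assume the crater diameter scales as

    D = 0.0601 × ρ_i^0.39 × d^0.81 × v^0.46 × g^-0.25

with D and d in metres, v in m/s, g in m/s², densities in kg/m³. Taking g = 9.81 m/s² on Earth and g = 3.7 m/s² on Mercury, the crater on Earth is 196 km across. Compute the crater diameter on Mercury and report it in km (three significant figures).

All impactor-dependent factors cancel in the ratio, leaving D_Mercury/D_Earth = (g_Mercury/g_Earth)^-0.25.
(3.7/9.81)^-0.25 = 0.3772^-0.25 = 1.276
D_Mercury = 1.276 × 196 km = 250 km

D ≈ 250 km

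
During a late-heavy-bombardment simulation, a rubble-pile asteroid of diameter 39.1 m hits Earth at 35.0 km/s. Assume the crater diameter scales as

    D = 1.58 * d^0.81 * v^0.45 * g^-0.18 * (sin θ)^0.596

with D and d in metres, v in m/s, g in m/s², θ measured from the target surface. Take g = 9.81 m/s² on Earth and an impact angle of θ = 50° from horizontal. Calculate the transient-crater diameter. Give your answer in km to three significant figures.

In SI units: v = 35000 m/s.
d^0.81 = 39.1^0.81 = 19.48
v^0.45 = 35000^0.45 = 110.9
g^-0.18 = 9.81^-0.18 = 0.6630
(sin 50°)^0.596 = 0.7660^0.596 = 0.8531
D = 1.58 × 19.48 × 110.9 × 0.6630 × 0.8531 = 1931 m
   = 1.931 km

D ≈ 1.93 km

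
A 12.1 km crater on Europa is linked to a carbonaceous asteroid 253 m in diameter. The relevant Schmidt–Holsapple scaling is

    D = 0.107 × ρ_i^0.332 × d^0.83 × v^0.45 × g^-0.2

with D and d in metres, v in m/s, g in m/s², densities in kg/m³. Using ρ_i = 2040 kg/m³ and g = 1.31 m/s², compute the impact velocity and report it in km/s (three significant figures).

Rearranging for v: v = [D / (0.107 · 2040^0.332 · 253^0.83 · 1.31^-0.2)]^(1/0.45).
D = 12100 m.
2040^0.332 = 12.55
253^0.83 = 98.76
1.31^-0.2 = 0.9474
Denominator = 0.107 × 12.55 × 98.76 × 0.9474 = 125.6
D / 125.6 = 12100 / 125.6 = 96.34
v = 96.34^(1/0.45) = 96.34^2.2222 = 25610 m/s

v ≈ 25.6 km/s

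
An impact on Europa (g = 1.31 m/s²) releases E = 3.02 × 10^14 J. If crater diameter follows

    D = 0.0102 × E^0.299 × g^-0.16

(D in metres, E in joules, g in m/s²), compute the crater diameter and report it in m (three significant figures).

E^0.299 = (3.02 × 10^14)^0.299 = 2.136 × 10^4
g^-0.16 = 1.31^-0.16 = 0.9577
D = 0.0102 × 2.136 × 10^4 × 0.9577 = 208.7 m

D ≈ 209 m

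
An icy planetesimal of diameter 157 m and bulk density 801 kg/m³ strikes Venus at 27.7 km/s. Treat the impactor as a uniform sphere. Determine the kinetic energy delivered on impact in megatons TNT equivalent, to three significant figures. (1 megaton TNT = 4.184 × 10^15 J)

v = 27700 m/s.
Mass m = (π/6) ρ d³ = (π/6) × 801 × (157)³ = 1.623 × 10^9 kg
E = ½ m v² = 0.5 × 1.623 × 10^9 × (27700)² = 6.227 × 10^17 J
   = 6.227 × 10^17 / 4.184×10^15 = 148.8 Mt

E ≈ 149 Mt TNT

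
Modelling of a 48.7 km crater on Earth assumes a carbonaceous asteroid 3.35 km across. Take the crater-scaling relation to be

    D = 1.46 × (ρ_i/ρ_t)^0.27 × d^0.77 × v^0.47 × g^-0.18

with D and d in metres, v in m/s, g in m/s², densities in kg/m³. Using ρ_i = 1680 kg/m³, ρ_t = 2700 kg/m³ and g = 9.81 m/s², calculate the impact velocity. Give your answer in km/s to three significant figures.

v ≈ 22.2 km/s

Rearranging for v: v = [D / (1.46 · (1680/2700)^0.27 · 3350^0.77 · 9.81^-0.18)]^(1/0.47).
D = 48700 m.
(1680/2700)^0.27 = 0.8798
3350^0.77 = 517.9
9.81^-0.18 = 0.6630
Denominator = 1.46 × 0.8798 × 517.9 × 0.6630 = 441.1
D / 441.1 = 48700 / 441.1 = 110.4
v = 110.4^(1/0.47) = 110.4^2.1277 = 22224 m/s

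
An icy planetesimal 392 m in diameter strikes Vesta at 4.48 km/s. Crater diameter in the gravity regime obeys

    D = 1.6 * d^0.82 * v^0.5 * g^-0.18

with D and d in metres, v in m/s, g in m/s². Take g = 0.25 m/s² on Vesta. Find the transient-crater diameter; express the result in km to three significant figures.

In SI units: v = 4480 m/s.
d^0.82 = 392^0.82 = 133.8
v^0.5 = 4480^0.5 = 66.93
g^-0.18 = 0.25^-0.18 = 1.283
D = 1.6 × 133.8 × 66.93 × 1.283 = 18383 m
   = 18.38 km

D ≈ 18.4 km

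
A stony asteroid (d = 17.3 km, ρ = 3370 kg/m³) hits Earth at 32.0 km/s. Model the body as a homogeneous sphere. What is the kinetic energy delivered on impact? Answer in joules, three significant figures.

d = 17300 m; v = 32000 m/s.
Mass m = (π/6) ρ d³ = (π/6) × 3370 × (17300)³ = 9.136 × 10^15 kg
E = ½ m v² = 0.5 × 9.136 × 10^15 × (32000)² = 4.678 × 10^24 J

E ≈ 4.68 × 10^24 J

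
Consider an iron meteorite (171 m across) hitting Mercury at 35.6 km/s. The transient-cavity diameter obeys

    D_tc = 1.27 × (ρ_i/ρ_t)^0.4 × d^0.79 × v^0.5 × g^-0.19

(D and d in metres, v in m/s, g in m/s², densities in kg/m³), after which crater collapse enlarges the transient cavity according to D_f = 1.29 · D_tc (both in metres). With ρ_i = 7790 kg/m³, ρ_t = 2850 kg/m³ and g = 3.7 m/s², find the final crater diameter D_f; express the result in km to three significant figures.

v = 35600 m/s.
(ρ_i/ρ_t)^0.4 = (7790/2850)^0.4 = 1.495
d^0.79 = 171^0.79 = 58.09
v^0.5 = 35600^0.5 = 188.7
g^-0.19 = 3.7^-0.19 = 0.7799
D_tc = 1.27 × 1.495 × 58.09 × 188.7 × 0.7799 = 16230 m
D_f = 1.29 × 16230 = 20937 m
     = 20.94 km

D_f ≈ 20.9 km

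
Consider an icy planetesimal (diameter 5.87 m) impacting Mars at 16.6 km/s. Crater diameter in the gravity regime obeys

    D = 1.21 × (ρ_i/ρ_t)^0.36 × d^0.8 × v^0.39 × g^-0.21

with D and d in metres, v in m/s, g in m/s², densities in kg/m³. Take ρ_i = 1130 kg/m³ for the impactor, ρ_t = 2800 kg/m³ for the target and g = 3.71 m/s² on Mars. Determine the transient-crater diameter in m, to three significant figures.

D ≈ 121 m

In SI units: v = 16600 m/s.
(ρ_i/ρ_t)^0.36 = (1130/2800)^0.36 = 0.7213
d^0.8 = 5.87^0.8 = 4.120
v^0.39 = 16600^0.39 = 44.24
g^-0.21 = 3.71^-0.21 = 0.7593
D = 1.21 × 0.7213 × 4.120 × 44.24 × 0.7593 = 120.8 m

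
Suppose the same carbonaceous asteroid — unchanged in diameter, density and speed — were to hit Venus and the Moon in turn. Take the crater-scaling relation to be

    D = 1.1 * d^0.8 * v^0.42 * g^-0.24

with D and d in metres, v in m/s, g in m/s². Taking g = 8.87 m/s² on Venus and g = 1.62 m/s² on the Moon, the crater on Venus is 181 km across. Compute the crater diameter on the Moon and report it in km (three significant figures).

D ≈ 272 km

All impactor-dependent factors cancel in the ratio, leaving D_Moon/D_Venus = (g_Moon/g_Venus)^-0.24.
(1.62/8.87)^-0.24 = 0.1826^-0.24 = 1.504
D_Moon = 1.504 × 181 km = 272 km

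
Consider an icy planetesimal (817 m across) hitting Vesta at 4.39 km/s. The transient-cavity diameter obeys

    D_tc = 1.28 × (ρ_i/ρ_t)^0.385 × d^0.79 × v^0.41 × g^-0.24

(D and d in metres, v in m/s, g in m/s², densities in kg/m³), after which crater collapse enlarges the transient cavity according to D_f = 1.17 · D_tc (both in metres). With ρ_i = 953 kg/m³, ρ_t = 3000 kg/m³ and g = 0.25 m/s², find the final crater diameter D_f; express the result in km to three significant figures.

v = 4390 m/s.
(ρ_i/ρ_t)^0.385 = (953/3000)^0.385 = 0.6431
d^0.79 = 817^0.79 = 199.8
v^0.41 = 4390^0.41 = 31.15
g^-0.24 = 0.25^-0.24 = 1.395
D_tc = 1.28 × 0.6431 × 199.8 × 31.15 × 1.395 = 7147 m
D_f = 1.17 × 7147 = 8362 m
     = 8.362 km

D_f ≈ 8.36 km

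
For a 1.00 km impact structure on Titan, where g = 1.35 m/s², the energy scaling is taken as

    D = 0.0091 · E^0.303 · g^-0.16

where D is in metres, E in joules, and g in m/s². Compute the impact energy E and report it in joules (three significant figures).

E ≈ 5.08 × 10^16 J

Rearranging: E = [D / (0.0091 · g^-0.16)]^(1/0.303).
D = 1000 m.
g^-0.16 = 1.35^-0.16 = 0.9531
D / (0.0091 × 0.9531) = 1000 / (8.673 × 10^-3) = 1.153 × 10^5
E = (1.153 × 10^5)^3.3003 = 5.076 × 10^16 J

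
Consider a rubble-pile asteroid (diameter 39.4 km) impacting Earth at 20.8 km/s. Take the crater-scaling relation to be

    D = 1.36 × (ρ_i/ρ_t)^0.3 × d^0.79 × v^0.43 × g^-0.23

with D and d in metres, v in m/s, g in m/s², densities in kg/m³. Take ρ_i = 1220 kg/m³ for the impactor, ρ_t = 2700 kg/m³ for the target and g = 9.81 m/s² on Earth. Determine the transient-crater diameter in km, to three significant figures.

In SI units: d = 39400 m, v = 20800 m/s.
(ρ_i/ρ_t)^0.3 = (1220/2700)^0.3 = 0.7880
d^0.79 = 39400^0.79 = 4270
v^0.43 = 20800^0.43 = 71.91
g^-0.23 = 9.81^-0.23 = 0.5914
D = 1.36 × 0.7880 × 4270 × 71.91 × 0.5914 = 1.946 × 10^5 m
   = 194.6 km

D ≈ 195 km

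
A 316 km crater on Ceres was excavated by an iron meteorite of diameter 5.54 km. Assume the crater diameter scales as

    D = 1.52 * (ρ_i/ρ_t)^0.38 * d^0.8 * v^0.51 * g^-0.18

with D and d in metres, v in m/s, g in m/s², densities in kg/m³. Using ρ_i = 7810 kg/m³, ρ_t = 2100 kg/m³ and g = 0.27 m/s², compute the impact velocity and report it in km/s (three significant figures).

v ≈ 8.50 km/s

Rearranging for v: v = [D / (1.52 · (7810/2100)^0.38 · 5540^0.8 · 0.27^-0.18)]^(1/0.51).
D = 316000 m.
(7810/2100)^0.38 = 1.647
5540^0.8 = 988.1
0.27^-0.18 = 1.266
Denominator = 1.52 × 1.647 × 988.1 × 1.266 = 3132
D / 3132 = 316000 / 3132 = 100.9
v = 100.9^(1/0.51) = 100.9^1.9608 = 8496 m/s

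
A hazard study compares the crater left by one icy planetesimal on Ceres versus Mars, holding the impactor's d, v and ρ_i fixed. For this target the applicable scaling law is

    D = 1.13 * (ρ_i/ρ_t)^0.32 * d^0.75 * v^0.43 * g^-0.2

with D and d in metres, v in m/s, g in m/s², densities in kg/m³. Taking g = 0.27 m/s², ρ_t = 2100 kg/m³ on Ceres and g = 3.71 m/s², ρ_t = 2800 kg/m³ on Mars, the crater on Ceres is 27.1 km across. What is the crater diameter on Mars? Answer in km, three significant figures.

D ≈ 14.6 km

The impactor-only factors (d, v, ρ_i) cancel in the ratio, leaving D_Mars/D_Ceres = (g_Mars/g_Ceres)^-0.2 · (ρ_t,Ceres/ρ_t,Mars)^0.32.
(3.71/0.27)^-0.2 = 13.74^-0.2 = 0.5921
(2100/2800)^0.32 = 0.7500^0.32 = 0.9121
Ratio = 0.5921 × 0.9121 = 0.5401
D_Mars = 0.5401 × 27.1 km = 14.6 km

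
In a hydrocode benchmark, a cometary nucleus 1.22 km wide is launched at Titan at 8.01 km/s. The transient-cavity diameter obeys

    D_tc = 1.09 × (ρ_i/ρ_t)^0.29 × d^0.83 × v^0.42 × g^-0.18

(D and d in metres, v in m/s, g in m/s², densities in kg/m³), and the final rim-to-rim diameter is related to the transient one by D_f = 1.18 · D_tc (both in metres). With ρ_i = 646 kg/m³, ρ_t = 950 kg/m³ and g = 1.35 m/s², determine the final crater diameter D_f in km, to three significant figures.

In SI: d = 1220 m, v = 8010 m/s.
(ρ_i/ρ_t)^0.29 = (646/950)^0.29 = 0.8942
d^0.83 = 1220^0.83 = 364.5
v^0.42 = 8010^0.42 = 43.60
g^-0.18 = 1.35^-0.18 = 0.9474
D_tc = 1.09 × 0.8942 × 364.5 × 43.60 × 0.9474 = 14680 m
D_f = 1.18 × 14680 = 17322 m
     = 17.32 km

D_f ≈ 17.3 km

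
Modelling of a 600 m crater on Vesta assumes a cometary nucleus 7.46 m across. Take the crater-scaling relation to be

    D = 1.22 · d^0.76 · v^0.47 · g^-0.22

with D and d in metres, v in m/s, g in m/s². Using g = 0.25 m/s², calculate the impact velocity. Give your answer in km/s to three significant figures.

v ≈ 10.8 km/s

Rearranging for v: v = [D / (1.22 · 7.46^0.76 · 0.25^-0.22)]^(1/0.47).
7.46^0.76 = 4.606
0.25^-0.22 = 1.357
Denominator = 1.22 × 4.606 × 1.357 = 7.625
D / 7.625 = 600 / 7.625 = 78.69
v = 78.69^(1/0.47) = 78.69^2.1277 = 10813 m/s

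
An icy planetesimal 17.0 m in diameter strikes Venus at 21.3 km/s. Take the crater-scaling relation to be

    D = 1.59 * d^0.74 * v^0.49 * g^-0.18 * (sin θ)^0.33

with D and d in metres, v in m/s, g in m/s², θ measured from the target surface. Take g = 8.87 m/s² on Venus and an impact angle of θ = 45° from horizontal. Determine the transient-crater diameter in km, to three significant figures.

D ≈ 1.03 km

In SI units: v = 21300 m/s.
d^0.74 = 17^0.74 = 8.138
v^0.49 = 21300^0.49 = 132.1
g^-0.18 = 8.87^-0.18 = 0.6751
(sin 45°)^0.33 = 0.7071^0.33 = 0.8919
D = 1.59 × 8.138 × 132.1 × 0.6751 × 0.8919 = 1029 m
   = 1.029 km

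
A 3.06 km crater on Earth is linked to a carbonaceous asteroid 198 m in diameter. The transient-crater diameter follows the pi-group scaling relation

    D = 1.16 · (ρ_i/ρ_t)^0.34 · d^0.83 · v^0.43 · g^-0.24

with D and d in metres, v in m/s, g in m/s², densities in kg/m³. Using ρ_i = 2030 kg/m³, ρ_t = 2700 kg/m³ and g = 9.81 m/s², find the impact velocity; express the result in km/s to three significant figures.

Rearranging for v: v = [D / (1.16 · (2030/2700)^0.34 · 198^0.83 · 9.81^-0.24)]^(1/0.43).
D = 3060 m.
(2030/2700)^0.34 = 0.9076
198^0.83 = 80.58
9.81^-0.24 = 0.5781
Denominator = 1.16 × 0.9076 × 80.58 × 0.5781 = 49.04
D / 49.04 = 3060 / 49.04 = 62.40
v = 62.40^(1/0.43) = 62.40^2.3256 = 14958 m/s

v ≈ 15.0 km/s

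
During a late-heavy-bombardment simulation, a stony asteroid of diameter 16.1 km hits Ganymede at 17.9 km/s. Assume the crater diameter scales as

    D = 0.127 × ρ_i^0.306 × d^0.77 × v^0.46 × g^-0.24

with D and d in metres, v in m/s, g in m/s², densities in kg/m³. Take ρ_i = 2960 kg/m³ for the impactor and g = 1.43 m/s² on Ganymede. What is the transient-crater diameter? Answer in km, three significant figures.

D ≈ 211 km

In SI units: d = 16100 m, v = 17900 m/s.
ρ_i^0.306 = 2960^0.306 = 11.54
d^0.77 = 16100^0.77 = 1735
v^0.46 = 17900^0.46 = 90.43
g^-0.24 = 1.43^-0.24 = 0.9177
D = 0.127 × 11.54 × 1735 × 90.43 × 0.9177 = 2.110 × 10^5 m
   = 211.0 km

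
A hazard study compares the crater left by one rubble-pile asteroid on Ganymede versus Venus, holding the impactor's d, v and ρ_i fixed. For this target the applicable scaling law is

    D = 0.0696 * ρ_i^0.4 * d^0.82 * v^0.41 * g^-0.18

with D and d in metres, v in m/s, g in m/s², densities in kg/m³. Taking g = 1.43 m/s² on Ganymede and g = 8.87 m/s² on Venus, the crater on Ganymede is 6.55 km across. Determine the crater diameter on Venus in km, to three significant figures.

D ≈ 4.72 km

All impactor-dependent factors cancel in the ratio, leaving D_Venus/D_Ganymede = (g_Venus/g_Ganymede)^-0.18.
(8.87/1.43)^-0.18 = 6.203^-0.18 = 0.7200
D_Venus = 0.7200 × 6.55 km = 4.72 km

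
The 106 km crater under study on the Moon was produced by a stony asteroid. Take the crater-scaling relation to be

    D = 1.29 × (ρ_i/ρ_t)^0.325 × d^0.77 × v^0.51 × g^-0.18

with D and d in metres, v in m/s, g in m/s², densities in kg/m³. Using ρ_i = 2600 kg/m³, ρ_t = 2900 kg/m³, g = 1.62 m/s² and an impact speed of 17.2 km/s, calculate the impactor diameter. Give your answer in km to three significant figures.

Rearranging for d: d = [D / (1.29 · (2600/2900)^0.325 · 17200^0.51 · 1.62^-0.18)]^(1/0.77).
D = 106000 m.
(2600/2900)^0.325 = 0.9651
17200^0.51 = 144.6
1.62^-0.18 = 0.9168
Denominator = 1.29 × 0.9651 × 144.6 × 0.9168 = 165.0
D / 165.0 = 106000 / 165.0 = 642.4
d = 642.4^(1/0.77) = 642.4^1.2987 = 4431 m

d ≈ 4.43 km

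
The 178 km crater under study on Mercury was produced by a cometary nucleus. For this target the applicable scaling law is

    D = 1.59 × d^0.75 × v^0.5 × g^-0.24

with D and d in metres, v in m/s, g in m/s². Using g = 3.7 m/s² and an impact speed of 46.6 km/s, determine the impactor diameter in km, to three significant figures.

Rearranging for d: d = [D / (1.59 · 46600^0.5 · 3.7^-0.24)]^(1/0.75).
D = 178000 m.
46600^0.5 = 215.9
3.7^-0.24 = 0.7305
Denominator = 1.59 × 215.9 × 0.7305 = 250.8
D / 250.8 = 178000 / 250.8 = 709.7
d = 709.7^(1/0.75) = 709.7^1.3333 = 6329 m

d ≈ 6.33 km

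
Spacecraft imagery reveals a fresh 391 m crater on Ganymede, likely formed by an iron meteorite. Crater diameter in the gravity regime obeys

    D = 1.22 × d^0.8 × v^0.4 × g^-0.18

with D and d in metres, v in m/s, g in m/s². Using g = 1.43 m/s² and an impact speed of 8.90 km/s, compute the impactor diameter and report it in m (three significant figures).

Rearranging for d: d = [D / (1.22 · 8900^0.4 · 1.43^-0.18)]^(1/0.8).
8900^0.4 = 38.00
1.43^-0.18 = 0.9376
Denominator = 1.22 × 38.00 × 0.9376 = 43.47
D / 43.47 = 391 / 43.47 = 8.995
d = 8.995^(1/0.8) = 8.995^1.25 = 15.58 m

d ≈ 15.6 m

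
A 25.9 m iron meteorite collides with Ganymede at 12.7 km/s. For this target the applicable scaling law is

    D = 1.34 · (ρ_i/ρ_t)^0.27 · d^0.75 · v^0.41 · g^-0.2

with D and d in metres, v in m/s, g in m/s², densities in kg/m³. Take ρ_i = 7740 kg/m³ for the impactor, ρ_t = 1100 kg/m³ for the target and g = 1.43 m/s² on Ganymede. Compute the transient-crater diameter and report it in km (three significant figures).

D ≈ 1.17 km

In SI units: v = 12700 m/s.
(ρ_i/ρ_t)^0.27 = (7740/1100)^0.27 = 1.693
d^0.75 = 25.9^0.75 = 11.48
v^0.41 = 12700^0.41 = 48.15
g^-0.2 = 1.43^-0.2 = 0.9310
D = 1.34 × 1.693 × 11.48 × 48.15 × 0.9310 = 1167 m
   = 1.167 km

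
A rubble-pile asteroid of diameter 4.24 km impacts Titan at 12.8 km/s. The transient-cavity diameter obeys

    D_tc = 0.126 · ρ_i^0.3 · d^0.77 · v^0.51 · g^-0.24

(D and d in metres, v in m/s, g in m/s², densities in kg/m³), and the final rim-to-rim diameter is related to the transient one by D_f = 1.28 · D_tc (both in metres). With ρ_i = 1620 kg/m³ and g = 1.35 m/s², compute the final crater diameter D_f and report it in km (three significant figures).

D_f ≈ 106 km

In SI: d = 4240 m, v = 12800 m/s.
ρ_i^0.3 = 1620^0.3 = 9.180
d^0.77 = 4240^0.77 = 621.0
v^0.51 = 12800^0.51 = 124.4
g^-0.24 = 1.35^-0.24 = 0.9305
D_tc = 0.126 × 9.180 × 621.0 × 124.4 × 0.9305 = 83150 m
D_f = 1.28 × 83150 = 1.064 × 10^5 m
     = 106.4 km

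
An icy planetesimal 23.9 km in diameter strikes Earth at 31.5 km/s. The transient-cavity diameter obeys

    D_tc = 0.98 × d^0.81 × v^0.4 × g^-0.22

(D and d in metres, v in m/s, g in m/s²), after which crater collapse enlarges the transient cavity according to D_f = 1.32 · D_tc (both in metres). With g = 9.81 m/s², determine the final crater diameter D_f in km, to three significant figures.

In SI: d = 23900 m, v = 31500 m/s.
d^0.81 = 23900^0.81 = 3520
v^0.4 = 31500^0.4 = 63.00
g^-0.22 = 9.81^-0.22 = 0.6051
D_tc = 0.98 × 3520 × 63.00 × 0.6051 = 1.315 × 10^5 m
D_f = 1.32 × 1.315 × 10^5 = 1.736 × 10^5 m
     = 173.6 km

D_f ≈ 174 km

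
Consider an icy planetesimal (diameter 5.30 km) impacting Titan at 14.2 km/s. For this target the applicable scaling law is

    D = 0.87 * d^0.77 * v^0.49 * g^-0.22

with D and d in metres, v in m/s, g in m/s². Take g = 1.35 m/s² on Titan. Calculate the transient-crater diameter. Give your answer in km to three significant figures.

D ≈ 65.0 km

In SI units: d = 5300 m, v = 14200 m/s.
d^0.77 = 5300^0.77 = 737.4
v^0.49 = 14200^0.49 = 108.3
g^-0.22 = 1.35^-0.22 = 0.9361
D = 0.87 × 737.4 × 108.3 × 0.9361 = 65039 m
   = 65.04 km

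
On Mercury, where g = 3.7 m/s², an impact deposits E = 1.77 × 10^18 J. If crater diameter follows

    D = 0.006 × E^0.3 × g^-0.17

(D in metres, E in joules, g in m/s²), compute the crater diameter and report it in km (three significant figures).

E^0.3 = (1.77 × 10^18)^0.3 = 2.981 × 10^5
g^-0.17 = 3.7^-0.17 = 0.8006
D = 0.006 × 2.981 × 10^5 × 0.8006 = 1432 m
   = 1.432 km

D ≈ 1.43 km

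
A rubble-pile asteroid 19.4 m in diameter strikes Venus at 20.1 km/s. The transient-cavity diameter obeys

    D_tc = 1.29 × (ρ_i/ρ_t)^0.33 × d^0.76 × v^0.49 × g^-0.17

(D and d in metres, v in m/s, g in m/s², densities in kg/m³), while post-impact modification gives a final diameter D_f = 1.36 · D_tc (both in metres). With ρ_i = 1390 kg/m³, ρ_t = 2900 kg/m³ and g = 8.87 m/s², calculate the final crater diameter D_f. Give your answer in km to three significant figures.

D_f ≈ 1.16 km

v = 20100 m/s.
(ρ_i/ρ_t)^0.33 = (1390/2900)^0.33 = 0.7845
d^0.76 = 19.4^0.76 = 9.522
v^0.49 = 20100^0.49 = 128.4
g^-0.17 = 8.87^-0.17 = 0.6900
D_tc = 1.29 × 0.7845 × 9.522 × 128.4 × 0.6900 = 853.7 m
D_f = 1.36 × 853.7 = 1161 m
     = 1.161 km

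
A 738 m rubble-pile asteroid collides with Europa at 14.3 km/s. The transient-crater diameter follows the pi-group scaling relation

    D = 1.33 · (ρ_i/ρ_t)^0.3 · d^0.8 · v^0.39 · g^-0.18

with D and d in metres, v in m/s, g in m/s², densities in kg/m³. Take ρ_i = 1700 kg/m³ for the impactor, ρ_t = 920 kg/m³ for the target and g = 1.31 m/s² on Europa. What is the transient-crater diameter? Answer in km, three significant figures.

In SI units: v = 14300 m/s.
(ρ_i/ρ_t)^0.3 = (1700/920)^0.3 = 1.202
d^0.8 = 738^0.8 = 197.0
v^0.39 = 14300^0.39 = 41.74
g^-0.18 = 1.31^-0.18 = 0.9526
D = 1.33 × 1.202 × 197.0 × 41.74 × 0.9526 = 12522 m
   = 12.52 km

D ≈ 12.5 km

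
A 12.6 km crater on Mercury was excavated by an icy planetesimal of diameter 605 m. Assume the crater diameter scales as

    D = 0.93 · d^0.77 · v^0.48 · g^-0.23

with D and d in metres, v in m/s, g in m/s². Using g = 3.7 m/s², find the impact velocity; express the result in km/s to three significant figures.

v ≈ 26.2 km/s

Rearranging for v: v = [D / (0.93 · 605^0.77 · 3.7^-0.23)]^(1/0.48).
D = 12600 m.
605^0.77 = 138.7
3.7^-0.23 = 0.7401
Denominator = 0.93 × 138.7 × 0.7401 = 95.47
D / 95.47 = 12600 / 95.47 = 132.0
v = 132.0^(1/0.48) = 132.0^2.0833 = 26169 m/s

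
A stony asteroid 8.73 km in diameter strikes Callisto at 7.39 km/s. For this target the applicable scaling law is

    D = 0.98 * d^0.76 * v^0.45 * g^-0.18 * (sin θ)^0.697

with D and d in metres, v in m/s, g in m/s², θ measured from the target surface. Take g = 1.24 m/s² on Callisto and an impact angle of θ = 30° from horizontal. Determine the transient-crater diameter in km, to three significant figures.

In SI units: d = 8730 m, v = 7390 m/s.
d^0.76 = 8730^0.76 = 988.9
v^0.45 = 7390^0.45 = 55.07
g^-0.18 = 1.24^-0.18 = 0.9620
(sin 30°)^0.697 = 0.5000^0.697 = 0.6169
D = 0.98 × 988.9 × 55.07 × 0.9620 × 0.6169 = 31673 m
   = 31.67 km

D ≈ 31.7 km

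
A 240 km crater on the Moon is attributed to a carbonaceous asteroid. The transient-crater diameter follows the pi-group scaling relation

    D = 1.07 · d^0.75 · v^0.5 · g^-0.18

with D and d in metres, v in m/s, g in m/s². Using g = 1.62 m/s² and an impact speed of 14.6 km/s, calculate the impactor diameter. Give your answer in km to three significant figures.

d ≈ 25.6 km

Rearranging for d: d = [D / (1.07 · 14600^0.5 · 1.62^-0.18)]^(1/0.75).
D = 240000 m.
14600^0.5 = 120.8
1.62^-0.18 = 0.9168
Denominator = 1.07 × 120.8 × 0.9168 = 118.5
D / 118.5 = 240000 / 118.5 = 2025
d = 2025^(1/0.75) = 2025^1.3333 = 25613 m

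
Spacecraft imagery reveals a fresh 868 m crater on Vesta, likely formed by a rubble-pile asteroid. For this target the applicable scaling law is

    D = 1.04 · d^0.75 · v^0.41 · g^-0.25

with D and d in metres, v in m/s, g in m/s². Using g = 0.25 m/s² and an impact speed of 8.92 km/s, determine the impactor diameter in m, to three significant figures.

d ≈ 34.3 m

Rearranging for d: d = [D / (1.04 · 8920^0.41 · 0.25^-0.25)]^(1/0.75).
8920^0.41 = 41.65
0.25^-0.25 = 1.414
Denominator = 1.04 × 41.65 × 1.414 = 61.25
D / 61.25 = 868 / 61.25 = 14.17
d = 14.17^(1/0.75) = 14.17^1.3333 = 34.29 m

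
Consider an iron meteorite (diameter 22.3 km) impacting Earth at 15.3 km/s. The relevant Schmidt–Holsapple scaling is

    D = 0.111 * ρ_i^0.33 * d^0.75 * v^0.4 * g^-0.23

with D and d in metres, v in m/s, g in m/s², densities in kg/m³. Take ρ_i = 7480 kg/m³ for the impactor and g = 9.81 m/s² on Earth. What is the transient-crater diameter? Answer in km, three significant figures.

In SI units: d = 22300 m, v = 15300 m/s.
ρ_i^0.33 = 7480^0.33 = 18.98
d^0.75 = 22300^0.75 = 1825
v^0.4 = 15300^0.4 = 47.19
g^-0.23 = 9.81^-0.23 = 0.5914
D = 0.111 × 18.98 × 1825 × 47.19 × 0.5914 = 1.073 × 10^5 m
   = 107.3 km

D ≈ 107 km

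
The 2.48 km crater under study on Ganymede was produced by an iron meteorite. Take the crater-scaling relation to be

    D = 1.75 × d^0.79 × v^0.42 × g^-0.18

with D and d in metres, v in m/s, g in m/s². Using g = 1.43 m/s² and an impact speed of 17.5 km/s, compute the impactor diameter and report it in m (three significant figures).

d ≈ 58.7 m

Rearranging for d: d = [D / (1.75 · 17500^0.42 · 1.43^-0.18)]^(1/0.79).
D = 2480 m.
17500^0.42 = 60.54
1.43^-0.18 = 0.9376
Denominator = 1.75 × 60.54 × 0.9376 = 99.33
D / 99.33 = 2480 / 99.33 = 24.97
d = 24.97^(1/0.79) = 24.97^1.2658 = 58.73 m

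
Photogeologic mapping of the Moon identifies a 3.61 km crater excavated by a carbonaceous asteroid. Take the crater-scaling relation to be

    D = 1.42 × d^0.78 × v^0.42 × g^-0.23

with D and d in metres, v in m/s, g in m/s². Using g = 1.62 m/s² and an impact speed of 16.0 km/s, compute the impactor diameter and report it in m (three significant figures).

d ≈ 146 m

Rearranging for d: d = [D / (1.42 · 16000^0.42 · 1.62^-0.23)]^(1/0.78).
D = 3610 m.
16000^0.42 = 58.31
1.62^-0.23 = 0.8950
Denominator = 1.42 × 58.31 × 0.8950 = 74.11
D / 74.11 = 3610 / 74.11 = 48.71
d = 48.71^(1/0.78) = 48.71^1.2821 = 145.8 m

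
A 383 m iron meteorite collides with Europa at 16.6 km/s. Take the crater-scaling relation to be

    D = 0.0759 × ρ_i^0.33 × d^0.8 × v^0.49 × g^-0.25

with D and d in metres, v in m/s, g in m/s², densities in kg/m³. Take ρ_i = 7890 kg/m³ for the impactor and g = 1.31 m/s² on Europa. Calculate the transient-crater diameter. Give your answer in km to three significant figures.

In SI units: v = 16600 m/s.
ρ_i^0.33 = 7890^0.33 = 19.32
d^0.8 = 383^0.8 = 116.6
v^0.49 = 16600^0.49 = 116.9
g^-0.25 = 1.31^-0.25 = 0.9347
D = 0.0759 × 19.32 × 116.6 × 116.9 × 0.9347 = 18682 m
   = 18.68 km

D ≈ 18.7 km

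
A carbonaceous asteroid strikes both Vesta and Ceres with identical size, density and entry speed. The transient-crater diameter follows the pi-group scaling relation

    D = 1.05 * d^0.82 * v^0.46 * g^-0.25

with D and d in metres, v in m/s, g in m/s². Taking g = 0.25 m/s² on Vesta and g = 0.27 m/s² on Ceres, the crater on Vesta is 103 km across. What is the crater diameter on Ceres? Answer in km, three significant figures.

D ≈ 101 km

All impactor-dependent factors cancel in the ratio, leaving D_Ceres/D_Vesta = (g_Ceres/g_Vesta)^-0.25.
(0.27/0.25)^-0.25 = 1.080^-0.25 = 0.9809
D_Ceres = 0.9809 × 103 km = 101 km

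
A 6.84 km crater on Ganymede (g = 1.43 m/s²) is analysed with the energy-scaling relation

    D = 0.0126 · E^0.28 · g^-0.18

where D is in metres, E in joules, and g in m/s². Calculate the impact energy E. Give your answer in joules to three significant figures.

Rearranging: E = [D / (0.0126 · g^-0.18)]^(1/0.28).
D = 6840 m.
g^-0.18 = 1.43^-0.18 = 0.9376
D / (0.0126 × 0.9376) = 6840 / (0.01181) = 5.792 × 10^5
E = (5.792 × 10^5)^3.5714 = 3.814 × 10^20 J

E ≈ 3.81 × 10^20 J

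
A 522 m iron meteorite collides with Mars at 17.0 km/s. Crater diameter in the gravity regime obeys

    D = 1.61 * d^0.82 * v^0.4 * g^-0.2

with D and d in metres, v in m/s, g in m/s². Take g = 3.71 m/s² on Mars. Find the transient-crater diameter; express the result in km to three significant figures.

In SI units: v = 17000 m/s.
d^0.82 = 522^0.82 = 169.2
v^0.4 = 17000^0.4 = 49.22
g^-0.2 = 3.71^-0.2 = 0.7694
D = 1.61 × 169.2 × 49.22 × 0.7694 = 10316 m
   = 10.32 km

D ≈ 10.3 km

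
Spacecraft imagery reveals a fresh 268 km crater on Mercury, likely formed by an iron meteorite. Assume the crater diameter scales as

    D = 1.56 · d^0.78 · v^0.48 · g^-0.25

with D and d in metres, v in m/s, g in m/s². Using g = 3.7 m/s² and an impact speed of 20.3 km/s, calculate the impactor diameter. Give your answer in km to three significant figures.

d ≈ 17.5 km

Rearranging for d: d = [D / (1.56 · 20300^0.48 · 3.7^-0.25)]^(1/0.78).
D = 268000 m.
20300^0.48 = 116.8
3.7^-0.25 = 0.7210
Denominator = 1.56 × 116.8 × 0.7210 = 131.4
D / 131.4 = 268000 / 131.4 = 2040
d = 2040^(1/0.78) = 2040^1.2821 = 17510 m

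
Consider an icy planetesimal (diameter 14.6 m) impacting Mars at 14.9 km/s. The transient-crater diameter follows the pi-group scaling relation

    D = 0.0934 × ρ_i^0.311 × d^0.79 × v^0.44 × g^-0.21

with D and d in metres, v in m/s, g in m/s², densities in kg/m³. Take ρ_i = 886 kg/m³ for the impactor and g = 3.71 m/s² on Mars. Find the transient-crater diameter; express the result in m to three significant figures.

D ≈ 334 m

In SI units: v = 14900 m/s.
ρ_i^0.311 = 886^0.311 = 8.254
d^0.79 = 14.6^0.79 = 8.315
v^0.44 = 14900^0.44 = 68.58
g^-0.21 = 3.71^-0.21 = 0.7593
D = 0.0934 × 8.254 × 8.315 × 68.58 × 0.7593 = 333.8 m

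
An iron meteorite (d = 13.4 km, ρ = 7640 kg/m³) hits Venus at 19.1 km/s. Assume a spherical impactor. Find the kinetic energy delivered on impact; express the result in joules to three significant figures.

d = 13400 m; v = 19100 m/s.
Mass m = (π/6) ρ d³ = (π/6) × 7640 × (13400)³ = 9.625 × 10^15 kg
E = ½ m v² = 0.5 × 9.625 × 10^15 × (19100)² = 1.756 × 10^24 J

E ≈ 1.76 × 10^24 J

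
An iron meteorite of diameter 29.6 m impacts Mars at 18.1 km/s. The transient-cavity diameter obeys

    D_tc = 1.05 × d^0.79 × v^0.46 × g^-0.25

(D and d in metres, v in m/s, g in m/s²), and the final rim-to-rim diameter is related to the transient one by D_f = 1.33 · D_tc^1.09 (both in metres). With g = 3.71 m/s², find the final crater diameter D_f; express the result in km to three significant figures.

v = 18100 m/s.
d^0.79 = 29.6^0.79 = 14.53
v^0.46 = 18100^0.46 = 90.89
g^-0.25 = 3.71^-0.25 = 0.7205
D_tc = 1.05 × 14.53 × 90.89 × 0.7205 = 999.1 m
D_f = 1.33 × (999.1)^1.09 = 2474 m
     = 2.474 km

D_f ≈ 2.47 km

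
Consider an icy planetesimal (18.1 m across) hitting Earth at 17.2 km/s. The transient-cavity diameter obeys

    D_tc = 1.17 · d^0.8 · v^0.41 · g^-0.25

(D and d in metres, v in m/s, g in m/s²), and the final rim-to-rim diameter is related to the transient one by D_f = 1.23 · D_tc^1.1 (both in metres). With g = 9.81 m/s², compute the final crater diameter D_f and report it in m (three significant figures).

v = 17200 m/s.
d^0.8 = 18.1^0.8 = 10.14
v^0.41 = 17200^0.41 = 54.52
g^-0.25 = 9.81^-0.25 = 0.5650
D_tc = 1.17 × 10.14 × 54.52 × 0.5650 = 365.5 m
D_f = 1.23 × (365.5)^1.1 = 811.1 m

D_f ≈ 811 m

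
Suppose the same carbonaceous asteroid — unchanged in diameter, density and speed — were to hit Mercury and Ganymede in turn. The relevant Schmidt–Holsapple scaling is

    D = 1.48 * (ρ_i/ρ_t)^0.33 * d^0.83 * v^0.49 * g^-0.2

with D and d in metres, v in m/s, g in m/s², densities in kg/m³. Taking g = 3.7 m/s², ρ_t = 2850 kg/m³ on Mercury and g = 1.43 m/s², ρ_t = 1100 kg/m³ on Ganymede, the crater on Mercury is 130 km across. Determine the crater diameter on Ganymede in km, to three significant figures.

The impactor-only factors (d, v, ρ_i) cancel in the ratio, leaving D_Ganymede/D_Mercury = (g_Ganymede/g_Mercury)^-0.2 · (ρ_t,Mercury/ρ_t,Ganymede)^0.33.
(1.43/3.7)^-0.2 = 0.3865^-0.2 = 1.209
(2850/1100)^0.33 = 2.591^0.33 = 1.369
Ratio = 1.209 × 1.369 = 1.655
D_Ganymede = 1.655 × 130 km = 215 km

D ≈ 215 km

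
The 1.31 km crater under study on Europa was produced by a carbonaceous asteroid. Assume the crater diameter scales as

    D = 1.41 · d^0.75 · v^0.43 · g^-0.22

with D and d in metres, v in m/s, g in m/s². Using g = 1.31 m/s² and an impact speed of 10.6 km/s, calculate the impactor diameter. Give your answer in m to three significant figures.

d ≈ 48.3 m

Rearranging for d: d = [D / (1.41 · 10600^0.43 · 1.31^-0.22)]^(1/0.75).
D = 1310 m.
10600^0.43 = 53.81
1.31^-0.22 = 0.9423
Denominator = 1.41 × 53.81 × 0.9423 = 71.49
D / 71.49 = 1310 / 71.49 = 18.32
d = 18.32^(1/0.75) = 18.32^1.3333 = 48.29 m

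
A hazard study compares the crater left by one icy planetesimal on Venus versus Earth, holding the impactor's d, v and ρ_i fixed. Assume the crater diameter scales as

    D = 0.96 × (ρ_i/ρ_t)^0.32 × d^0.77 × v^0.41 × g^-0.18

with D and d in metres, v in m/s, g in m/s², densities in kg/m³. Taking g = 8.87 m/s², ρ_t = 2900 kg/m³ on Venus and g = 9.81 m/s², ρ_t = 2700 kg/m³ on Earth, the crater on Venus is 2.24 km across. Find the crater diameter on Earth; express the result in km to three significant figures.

The impactor-only factors (d, v, ρ_i) cancel in the ratio, leaving D_Earth/D_Venus = (g_Earth/g_Venus)^-0.18 · (ρ_t,Venus/ρ_t,Earth)^0.32.
(9.81/8.87)^-0.18 = 1.106^-0.18 = 0.9820
(2900/2700)^0.32 = 1.074^0.32 = 1.023
Ratio = 0.9820 × 1.023 = 1.005
D_Earth = 1.005 × 2.24 km = 2.25 km

D ≈ 2.25 km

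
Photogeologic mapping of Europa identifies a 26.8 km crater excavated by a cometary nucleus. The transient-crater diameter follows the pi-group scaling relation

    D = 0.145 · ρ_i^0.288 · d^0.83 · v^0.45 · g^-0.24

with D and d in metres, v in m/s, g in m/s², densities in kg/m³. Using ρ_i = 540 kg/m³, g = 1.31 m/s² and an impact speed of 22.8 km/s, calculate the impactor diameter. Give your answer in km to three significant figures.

d ≈ 1.17 km

Rearranging for d: d = [D / (0.145 · 540^0.288 · 22800^0.45 · 1.31^-0.24)]^(1/0.83).
D = 26800 m.
540^0.288 = 6.123
22800^0.45 = 91.43
1.31^-0.24 = 0.9372
Denominator = 0.145 × 6.123 × 91.43 × 0.9372 = 76.08
D / 76.08 = 26800 / 76.08 = 352.3
d = 352.3^(1/0.83) = 352.3^1.2048 = 1171 m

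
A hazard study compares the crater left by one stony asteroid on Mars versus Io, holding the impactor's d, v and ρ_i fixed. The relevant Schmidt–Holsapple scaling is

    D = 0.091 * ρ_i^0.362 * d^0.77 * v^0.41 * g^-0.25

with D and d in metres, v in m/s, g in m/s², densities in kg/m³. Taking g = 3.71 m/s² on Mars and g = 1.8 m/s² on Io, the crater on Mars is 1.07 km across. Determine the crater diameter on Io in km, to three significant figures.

All impactor-dependent factors cancel in the ratio, leaving D_Io/D_Mars = (g_Io/g_Mars)^-0.25.
(1.8/3.71)^-0.25 = 0.4852^-0.25 = 1.198
D_Io = 1.198 × 1.07 km = 1.28 km

D ≈ 1.28 km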